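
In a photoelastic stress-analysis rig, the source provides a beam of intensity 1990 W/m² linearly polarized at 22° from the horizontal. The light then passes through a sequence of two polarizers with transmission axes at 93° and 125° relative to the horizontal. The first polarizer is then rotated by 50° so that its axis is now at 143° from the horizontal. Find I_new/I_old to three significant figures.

Before rotation:
I₁ = I₀ cos²(93° − 22°) = I₀ cos²(71°) = 0.106 I₀.
I₂ = I₁ cos²(125° − 93°) = 0.106 I₀ · cos²(32°) = 0.07623 I₀.
After rotation:
I₁ = I₀ cos²(143° − 22°) = I₀ cos²(59°) = 0.2653 I₀.
I₂ = I₁ cos²(125° − 143°) = 0.2653 I₀ · cos²(18°) = 0.2399 I₀.
Ratio = 0.2399 / 0.07623 = 3.148.

I_new/I_old ≈ 3.15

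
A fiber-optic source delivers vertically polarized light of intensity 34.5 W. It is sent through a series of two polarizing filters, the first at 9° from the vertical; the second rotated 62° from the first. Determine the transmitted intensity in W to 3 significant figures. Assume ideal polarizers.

I₁ = 34.5 W · cos²(9°) = 33.66 W.
I₂ = I₁ · cos²(62°) = 33.66 · 0.2204 = 7.418 W.

I ≈ 7.42 W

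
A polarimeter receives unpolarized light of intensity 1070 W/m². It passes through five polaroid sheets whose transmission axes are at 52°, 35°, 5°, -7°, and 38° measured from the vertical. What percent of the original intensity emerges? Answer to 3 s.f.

Unpolarized light through the first polarizer → I₁ = 1070 W/m²/2 = 535 W/m², polarized at 52°.
I₂ = I₁ · cos²(17°) = 535 · 0.9145 = 489.3 W/m².
I₃ = I₂ · cos²(30°) = 489.3 · 0.75 = 367 W/m².
I₄ = I₃ · cos²(12°) = 367 · 0.9568 = 351.1 W/m².
I₅ = I₄ · cos²(45°) = 351.1 · 0.5 = 175.5 W/m².
That is 16.41% of the incident intensity.

≈ 16.4%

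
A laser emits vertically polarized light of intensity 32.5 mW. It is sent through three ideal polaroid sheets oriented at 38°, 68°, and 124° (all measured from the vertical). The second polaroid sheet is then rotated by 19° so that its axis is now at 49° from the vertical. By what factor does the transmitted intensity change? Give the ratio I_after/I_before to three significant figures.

I_new/I_old ≈ 0.275

Before rotation:
I₁ = I₀ cos²(38° − 0°) = I₀ cos²(38°) = 0.621 I₀.
I₂ = I₁ cos²(68° − 38°) = 0.621 I₀ · cos²(30°) = 0.4657 I₀.
I₃ = I₂ cos²(124° − 68°) = 0.4657 I₀ · cos²(56°) = 0.1456 I₀.
After rotation:
I₁ = I₀ cos²(38° − 0°) = I₀ cos²(38°) = 0.621 I₀.
I₂ = I₁ cos²(49° − 38°) = 0.621 I₀ · cos²(11°) = 0.5984 I₀.
I₃ = I₂ cos²(124° − 49°) = 0.5984 I₀ · cos²(75°) = 0.04008 I₀.
Ratio = 0.04008 / 0.1456 = 0.2752.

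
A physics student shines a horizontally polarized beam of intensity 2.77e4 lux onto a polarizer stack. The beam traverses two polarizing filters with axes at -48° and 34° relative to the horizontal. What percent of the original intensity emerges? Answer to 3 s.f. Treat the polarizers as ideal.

By Malus's law, I₁ = 2.77e4 lux · cos²(48°) = 1.24e+04 lux.
I₂ = I₁ · cos²(82°) = 1.24e+04 · 0.01937 = 240.2 lux.
That is 0.8672% of the incident intensity.

≈ 0.867%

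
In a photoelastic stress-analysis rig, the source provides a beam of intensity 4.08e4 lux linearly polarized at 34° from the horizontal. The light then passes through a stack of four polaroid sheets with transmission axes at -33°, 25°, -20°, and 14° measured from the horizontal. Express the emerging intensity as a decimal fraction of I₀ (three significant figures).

I/I₀ ≈ 0.0147

By Malus's law, I₁ = 4.08e4 lux · cos²(67°) = 6229 lux.
I₂ = I₁ · cos²(58°) = 6229 · 0.2808 = 1749 lux.
I₃ = I₂ · cos²(45°) = 1749 · 0.5 = 874.6 lux.
I₄ = I₃ · cos²(34°) = 874.6 · 0.6873 = 601.1 lux.
Transmitted fraction = 0.01473.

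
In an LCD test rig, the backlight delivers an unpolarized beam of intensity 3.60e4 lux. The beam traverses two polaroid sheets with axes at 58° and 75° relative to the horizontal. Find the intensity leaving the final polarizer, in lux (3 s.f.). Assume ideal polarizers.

I ≈ 1.65e4 lux

Unpolarized light through the first polarizer → I₁ = 3.60e4 lux/2 = 1.8e+04 lux, polarized at 58°.
I₂ = I₁ · cos²(17°) = 1.8e+04 · 0.9145 = 1.646e+04 lux.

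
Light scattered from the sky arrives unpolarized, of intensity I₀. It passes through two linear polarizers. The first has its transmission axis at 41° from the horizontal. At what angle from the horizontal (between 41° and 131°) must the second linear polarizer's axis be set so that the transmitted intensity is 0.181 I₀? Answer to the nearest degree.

Unpolarized light through the first polarizer → I₁ = ½ I₀, now polarized at 41°.
Need I₂/I₀ = 0.181, so cos²(θ − 41°) = 0.181 / 0.5 = 0.362.
θ − 41° = arccos(√0.362) = 53.0°, giving θ ≈ 41 + 53.0 = 94.0°.

θ ≈ 94°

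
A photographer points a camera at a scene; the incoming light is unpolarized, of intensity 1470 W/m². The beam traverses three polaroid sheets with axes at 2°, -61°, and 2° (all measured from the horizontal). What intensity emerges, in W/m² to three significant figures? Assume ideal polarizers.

Unpolarized light through the first polarizer → I₁ = 1470 W/m²/2 = 735 W/m², polarized at 2°.
I₂ = I₁ · cos²(63°) = 735 · 0.2061 = 151.5 W/m².
I₃ = I₂ · cos²(63°) = 151.5 · 0.2061 = 31.22 W/m².

I ≈ 31.2 W/m²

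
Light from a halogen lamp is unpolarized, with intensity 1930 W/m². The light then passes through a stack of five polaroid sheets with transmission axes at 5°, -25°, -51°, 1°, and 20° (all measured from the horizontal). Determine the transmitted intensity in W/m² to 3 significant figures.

Unpolarized light through the first polarizer → I₁ = 1930 W/m²/2 = 965 W/m², polarized at 5°.
I₂ = I₁ · cos²(30°) = 965 · 0.75 = 723.8 W/m².
I₃ = I₂ · cos²(26°) = 723.8 · 0.8078 = 584.7 W/m².
I₄ = I₃ · cos²(52°) = 584.7 · 0.379 = 221.6 W/m².
I₅ = I₄ · cos²(19°) = 221.6 · 0.894 = 198.1 W/m².

I ≈ 198 W/m²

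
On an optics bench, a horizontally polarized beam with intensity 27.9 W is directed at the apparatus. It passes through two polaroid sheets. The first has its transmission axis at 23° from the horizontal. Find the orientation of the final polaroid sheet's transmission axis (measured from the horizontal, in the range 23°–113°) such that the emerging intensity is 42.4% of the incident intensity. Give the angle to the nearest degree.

θ ≈ 68°

I₁ = I₀ cos²(23° − 0°) = I₀ cos²(23°) = 0.8473 I₀.
Need I₂/I₀ = 0.424, so cos²(θ − 23°) = 0.424 / 0.8473 = 0.5004.
θ − 23° = arccos(√0.5004) = 45.0°, giving θ ≈ 23 + 45.0 = 68.0°.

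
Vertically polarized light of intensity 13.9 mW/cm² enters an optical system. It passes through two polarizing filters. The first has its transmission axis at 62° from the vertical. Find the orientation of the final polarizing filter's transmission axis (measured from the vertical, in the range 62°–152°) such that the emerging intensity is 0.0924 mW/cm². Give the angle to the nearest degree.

θ ≈ 142°

I₁ = I₀ cos²(62° − 0°) = I₀ cos²(62°) = 0.2204 I₀.
Target fraction: 0.0924 / 13.9 mW/cm² = 0.006647 of I₀.
Need I₂/I₀ = 0.006647, so cos²(θ − 62°) = 0.006647 / 0.2204 = 0.03016.
θ − 62° = arccos(√0.03016) = 80.0°, giving θ ≈ 62 + 80.0 = 142.0°.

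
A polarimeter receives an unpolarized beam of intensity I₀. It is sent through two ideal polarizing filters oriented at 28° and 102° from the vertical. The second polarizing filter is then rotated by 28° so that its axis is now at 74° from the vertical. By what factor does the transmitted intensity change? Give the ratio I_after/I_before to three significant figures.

Before rotation:
Unpolarized light through the first polarizer → I₁ = ½ I₀, now polarized at 28°.
I₂ = I₁ cos²(102° − 28°) = 0.5 I₀ · cos²(74°) = 0.03799 I₀.
After rotation:
Unpolarized light through the first polarizer → I₁ = ½ I₀, now polarized at 28°.
I₂ = I₁ cos²(74° − 28°) = 0.5 I₀ · cos²(46°) = 0.2413 I₀.
Ratio = 0.2413 / 0.03799 = 6.351.

I_new/I_old ≈ 6.35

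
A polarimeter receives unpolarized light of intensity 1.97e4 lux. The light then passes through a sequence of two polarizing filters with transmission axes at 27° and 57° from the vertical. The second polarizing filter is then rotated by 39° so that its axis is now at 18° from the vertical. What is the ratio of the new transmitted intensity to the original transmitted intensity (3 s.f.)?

Before rotation:
Unpolarized light through the first polarizer → I₁ = ½ I₀, now polarized at 27°.
I₂ = I₁ cos²(57° − 27°) = 0.5 I₀ · cos²(30°) = 0.375 I₀.
After rotation:
Unpolarized light through the first polarizer → I₁ = ½ I₀, now polarized at 27°.
I₂ = I₁ cos²(18° − 27°) = 0.5 I₀ · cos²(9°) = 0.4878 I₀.
Ratio = 0.4878 / 0.375 = 1.301.

I_new/I_old ≈ 1.30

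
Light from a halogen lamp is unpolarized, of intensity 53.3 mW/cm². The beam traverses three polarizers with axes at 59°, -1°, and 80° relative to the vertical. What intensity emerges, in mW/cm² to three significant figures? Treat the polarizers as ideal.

Unpolarized light through the first polarizer → I₁ = 53.3 mW/cm²/2 = 26.65 mW/cm², polarized at 59°.
I₂ = I₁ · cos²(60°) = 26.65 · 0.25 = 6.663 mW/cm².
I₃ = I₂ · cos²(81°) = 6.663 · 0.02447 = 0.163 mW/cm².

I ≈ 0.163 mW/cm²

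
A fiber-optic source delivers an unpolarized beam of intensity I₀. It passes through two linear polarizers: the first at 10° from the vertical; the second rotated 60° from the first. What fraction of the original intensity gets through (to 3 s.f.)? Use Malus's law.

Unpolarized light through the first polarizer → I₁ = ½ I₀, now polarized at 10°.
I₂ = I₁ cos²(60°) = 0.5 · 0.25 I₀ = 0.125 I₀.
Transmitted fraction = 0.125.

≈ 0.125 I₀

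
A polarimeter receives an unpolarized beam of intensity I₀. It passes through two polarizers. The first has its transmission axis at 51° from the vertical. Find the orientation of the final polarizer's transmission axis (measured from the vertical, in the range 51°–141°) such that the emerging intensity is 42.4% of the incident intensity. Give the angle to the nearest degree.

Unpolarized light through the first polarizer → I₁ = ½ I₀, now polarized at 51°.
Need I₂/I₀ = 0.424, so cos²(θ − 51°) = 0.424 / 0.5 = 0.848.
θ − 51° = arccos(√0.848) = 22.9°, giving θ ≈ 51 + 22.9 = 73.9°.

θ ≈ 74°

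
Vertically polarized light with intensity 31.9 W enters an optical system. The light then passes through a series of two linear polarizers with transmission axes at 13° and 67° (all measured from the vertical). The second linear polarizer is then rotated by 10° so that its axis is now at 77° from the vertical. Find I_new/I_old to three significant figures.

I_new/I_old ≈ 0.556

Before rotation:
I₁ = I₀ cos²(13° − 0°) = I₀ cos²(13°) = 0.9494 I₀.
I₂ = I₁ cos²(67° − 13°) = 0.9494 I₀ · cos²(54°) = 0.328 I₀.
After rotation:
I₁ = I₀ cos²(13° − 0°) = I₀ cos²(13°) = 0.9494 I₀.
I₂ = I₁ cos²(77° − 13°) = 0.9494 I₀ · cos²(64°) = 0.1824 I₀.
Ratio = 0.1824 / 0.328 = 0.5562.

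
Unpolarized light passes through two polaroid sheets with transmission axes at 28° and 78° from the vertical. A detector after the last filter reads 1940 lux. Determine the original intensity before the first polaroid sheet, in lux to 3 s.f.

I₀ ≈ 9390 lux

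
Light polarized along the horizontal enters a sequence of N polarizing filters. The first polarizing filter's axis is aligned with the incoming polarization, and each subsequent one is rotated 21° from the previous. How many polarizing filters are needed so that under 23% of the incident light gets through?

First polarizer is aligned with the polarization: full transmission.
Each further stage multiplies by cos²(21°) = 0.8716.
After N polarizers: T = 0.8716^(N−1). Require T < 0.23 ⇒ N−1 > ln(0.23)/ln(0.8716) = 10.69, so N−1 ≥ 11 and N = 12.
Check: N=12 gives T = 0.2205 < 0.23; N=11 gives T = 0.253.

N = 12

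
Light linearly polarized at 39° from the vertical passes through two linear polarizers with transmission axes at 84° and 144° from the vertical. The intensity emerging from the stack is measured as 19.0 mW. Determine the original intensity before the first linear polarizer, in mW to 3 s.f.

I₀ ≈ 152 mW

I₁ = I₀ cos²(84° − 39°) = I₀ cos²(45°) = 0.5 I₀.
I₂ = I₁ cos²(144° − 84°) = 0.5 I₀ · cos²(60°) = 0.125 I₀.
So 19.0 mW = 0.125 I₀, giving I₀ = 19.0/0.125 = 152 mW.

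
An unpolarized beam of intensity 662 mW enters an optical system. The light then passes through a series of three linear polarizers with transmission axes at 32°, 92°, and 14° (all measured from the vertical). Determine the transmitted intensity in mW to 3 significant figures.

Unpolarized light through the first polarizer → I₁ = 662 mW/2 = 331 mW, polarized at 32°.
I₂ = I₁ · cos²(60°) = 331 · 0.25 = 82.75 mW.
I₃ = I₂ · cos²(78°) = 82.75 · 0.04323 = 3.577 mW.

I ≈ 3.58 mW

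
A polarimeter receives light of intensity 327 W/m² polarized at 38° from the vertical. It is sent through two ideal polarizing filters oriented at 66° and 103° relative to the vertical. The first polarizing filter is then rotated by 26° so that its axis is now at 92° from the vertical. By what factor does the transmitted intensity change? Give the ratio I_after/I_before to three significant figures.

I_new/I_old ≈ 0.670

Before rotation:
By Malus's law, I₁ = I₀ cos²(66° − 38°) = I₀ cos²(28°) = 0.7796 I₀.
I₂ = I₁ cos²(103° − 66°) = 0.7796 I₀ · cos²(37°) = 0.4972 I₀.
After rotation:
I₁ = I₀ cos²(92° − 38°) = I₀ cos²(54°) = 0.3455 I₀.
I₂ = I₁ cos²(103° − 92°) = 0.3455 I₀ · cos²(11°) = 0.3329 I₀.
Ratio = 0.3329 / 0.4972 = 0.6695.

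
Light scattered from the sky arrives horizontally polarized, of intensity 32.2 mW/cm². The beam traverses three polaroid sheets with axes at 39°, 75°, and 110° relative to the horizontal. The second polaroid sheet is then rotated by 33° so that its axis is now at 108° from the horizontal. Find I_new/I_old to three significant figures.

I_new/I_old ≈ 0.292

Before rotation:
I₁ = I₀ cos²(39° − 0°) = I₀ cos²(39°) = 0.604 I₀.
I₂ = I₁ cos²(75° − 39°) = 0.604 I₀ · cos²(36°) = 0.3953 I₀.
I₃ = I₂ cos²(110° − 75°) = 0.3953 I₀ · cos²(35°) = 0.2652 I₀.
After rotation:
I₁ = I₀ cos²(39° − 0°) = I₀ cos²(39°) = 0.604 I₀.
I₂ = I₁ cos²(108° − 39°) = 0.604 I₀ · cos²(69°) = 0.07756 I₀.
I₃ = I₂ cos²(110° − 108°) = 0.07756 I₀ · cos²(2°) = 0.07747 I₀.
Ratio = 0.07747 / 0.2652 = 0.2921.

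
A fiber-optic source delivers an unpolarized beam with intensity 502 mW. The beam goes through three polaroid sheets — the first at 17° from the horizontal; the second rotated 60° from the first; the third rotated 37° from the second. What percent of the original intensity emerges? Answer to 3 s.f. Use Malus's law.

≈ 7.97%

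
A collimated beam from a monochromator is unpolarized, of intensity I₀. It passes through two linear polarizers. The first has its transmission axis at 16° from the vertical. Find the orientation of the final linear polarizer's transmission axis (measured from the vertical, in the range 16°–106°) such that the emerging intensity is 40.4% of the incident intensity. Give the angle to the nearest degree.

θ ≈ 42°

Unpolarized light through the first polarizer → I₁ = ½ I₀, now polarized at 16°.
Need I₂/I₀ = 0.404, so cos²(θ − 16°) = 0.404 / 0.5 = 0.808.
θ − 16° = arccos(√0.808) = 26.0°, giving θ ≈ 16 + 26.0 = 42.0°.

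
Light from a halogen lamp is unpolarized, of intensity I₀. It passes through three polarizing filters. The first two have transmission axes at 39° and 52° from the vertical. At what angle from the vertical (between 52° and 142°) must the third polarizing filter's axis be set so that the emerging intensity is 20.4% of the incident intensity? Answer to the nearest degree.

θ ≈ 101°

Unpolarized light through the first polarizer → I₁ = ½ I₀, now polarized at 39°.
I₂ = I₁ cos²(52° − 39°) = 0.5 I₀ · cos²(13°) = 0.4747 I₀.
Need I₃/I₀ = 0.204, so cos²(θ − 52°) = 0.204 / 0.4747 = 0.4297.
θ − 52° = arccos(√0.4297) = 49.0°, giving θ ≈ 52 + 49.0 = 101.0°.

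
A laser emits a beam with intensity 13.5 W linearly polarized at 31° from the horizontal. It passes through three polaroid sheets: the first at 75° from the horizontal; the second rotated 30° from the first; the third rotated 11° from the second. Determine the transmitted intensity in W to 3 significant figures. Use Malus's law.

I ≈ 5.05 W

By Malus's law, I₁ = 13.5 W · cos²(44°) = 6.986 W.
I₂ = I₁ · cos²(30°) = 6.986 · 0.75 = 5.239 W.
I₃ = I₂ · cos²(11°) = 5.239 · 0.9636 = 5.048 W.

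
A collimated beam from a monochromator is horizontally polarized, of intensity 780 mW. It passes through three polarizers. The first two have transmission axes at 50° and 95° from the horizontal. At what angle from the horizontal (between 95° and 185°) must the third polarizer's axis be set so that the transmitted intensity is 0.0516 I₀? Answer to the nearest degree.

I₁ = I₀ cos²(50° − 0°) = I₀ cos²(50°) = 0.4132 I₀.
I₂ = I₁ cos²(95° − 50°) = 0.4132 I₀ · cos²(45°) = 0.2066 I₀.
Need I₃/I₀ = 0.0516, so cos²(θ − 95°) = 0.0516 / 0.2066 = 0.2498.
θ − 95° = arccos(√0.2498) = 60.0°, giving θ ≈ 95 + 60.0 = 155.0°.

θ ≈ 155°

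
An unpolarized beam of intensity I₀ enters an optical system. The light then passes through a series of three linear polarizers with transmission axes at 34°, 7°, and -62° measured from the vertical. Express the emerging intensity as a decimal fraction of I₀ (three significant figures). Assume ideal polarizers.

Unpolarized light through the first polarizer → I₁ = ½ I₀, now polarized at 34°.
I₂ = I₁ cos²(7° − 34°) = 0.5 I₀ · cos²(27°) = 0.3969 I₀.
I₃ = I₂ cos²(-62° − 7°) = 0.3969 I₀ · cos²(69°) = 0.05098 I₀.
Transmitted fraction = 0.05098.

≈ 0.0510 I₀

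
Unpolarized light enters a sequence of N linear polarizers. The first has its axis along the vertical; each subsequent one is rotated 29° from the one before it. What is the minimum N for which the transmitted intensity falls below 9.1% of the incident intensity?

N = 8

First polarizer halves the unpolarized light: factor 1/2.
Each further stage multiplies by cos²(29°) = 0.765.
After N polarizers: T = 0.5·0.765^(N−1). Require T < 0.091 ⇒ N−1 > ln(0.091/0.5)/ln(0.765) = 6.36, so N−1 ≥ 7 and N = 8.
Check: N=8 gives T = 0.07664 < 0.091; N=7 gives T = 0.1002.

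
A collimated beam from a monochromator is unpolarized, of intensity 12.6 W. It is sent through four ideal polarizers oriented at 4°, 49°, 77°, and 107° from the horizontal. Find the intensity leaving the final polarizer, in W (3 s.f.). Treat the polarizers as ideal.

I ≈ 1.84 W

Unpolarized light through the first polarizer → I₁ = 12.6 W/2 = 6.3 W, polarized at 4°.
I₂ = I₁ · cos²(45°) = 6.3 · 0.5 = 3.15 W.
I₃ = I₂ · cos²(28°) = 3.15 · 0.7796 = 2.456 W.
I₄ = I₃ · cos²(30°) = 2.456 · 0.75 = 1.842 W.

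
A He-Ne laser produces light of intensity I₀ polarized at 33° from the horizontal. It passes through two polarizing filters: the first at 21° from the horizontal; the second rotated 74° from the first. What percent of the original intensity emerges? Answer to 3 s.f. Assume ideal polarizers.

≈ 7.27%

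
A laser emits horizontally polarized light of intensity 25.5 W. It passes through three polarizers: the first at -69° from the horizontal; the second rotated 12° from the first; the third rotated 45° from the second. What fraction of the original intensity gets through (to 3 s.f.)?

I/I₀ ≈ 0.0614

By Malus's law, I₁ = 25.5 W · cos²(69°) = 3.275 W.
I₂ = I₁ · cos²(12°) = 3.275 · 0.9568 = 3.133 W.
I₃ = I₂ · cos²(45°) = 3.133 · 0.5 = 1.567 W.
Transmitted fraction = 0.06144.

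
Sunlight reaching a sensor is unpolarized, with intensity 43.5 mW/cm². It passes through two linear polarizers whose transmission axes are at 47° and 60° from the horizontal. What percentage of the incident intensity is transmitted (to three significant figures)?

Unpolarized light through the first polarizer → I₁ = 43.5 mW/cm²/2 = 21.75 mW/cm², polarized at 47°.
I₂ = I₁ · cos²(13°) = 21.75 · 0.9494 = 20.65 mW/cm².
That is 47.47% of the incident intensity.

≈ 47.5%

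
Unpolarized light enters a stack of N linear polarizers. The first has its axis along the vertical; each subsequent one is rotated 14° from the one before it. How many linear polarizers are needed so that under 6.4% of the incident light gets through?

First polarizer halves the unpolarized light: factor 1/2.
Each further stage multiplies by cos²(14°) = 0.9415.
After N polarizers: T = 0.5·0.9415^(N−1). Require T < 0.064 ⇒ N−1 > ln(0.064/0.5)/ln(0.9415) = 34.09, so N−1 ≥ 35 and N = 36.
Check: N=36 gives T = 0.06057 < 0.064; N=35 gives T = 0.06434.

N = 36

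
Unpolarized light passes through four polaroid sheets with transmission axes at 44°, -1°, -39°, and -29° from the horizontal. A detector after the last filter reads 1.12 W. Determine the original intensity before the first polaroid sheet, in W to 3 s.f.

I₀ ≈ 7.44 W

Unpolarized light through the first polarizer → I₁ = ½ I₀, now polarized at 44°.
I₂ = I₁ cos²(-1° − 44°) = 0.5 I₀ · cos²(45°) = 0.25 I₀.
I₃ = I₂ cos²(-39° + 1°) = 0.25 I₀ · cos²(38°) = 0.1552 I₀.
I₄ = I₃ cos²(-29° + 39°) = 0.1552 I₀ · cos²(10°) = 0.1506 I₀.
So 1.12 W = 0.1506 I₀, giving I₀ = 1.12/0.1506 = 7.439 W.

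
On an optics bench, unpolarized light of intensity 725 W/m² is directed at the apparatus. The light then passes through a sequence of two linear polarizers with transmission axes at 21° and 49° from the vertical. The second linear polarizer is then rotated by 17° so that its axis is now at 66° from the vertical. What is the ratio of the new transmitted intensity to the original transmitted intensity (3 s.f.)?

I_new/I_old ≈ 0.641

Before rotation:
Unpolarized light through the first polarizer → I₁ = ½ I₀, now polarized at 21°.
I₂ = I₁ cos²(49° − 21°) = 0.5 I₀ · cos²(28°) = 0.3898 I₀.
After rotation:
Unpolarized light through the first polarizer → I₁ = ½ I₀, now polarized at 21°.
I₂ = I₁ cos²(66° − 21°) = 0.5 I₀ · cos²(45°) = 0.25 I₀.
Ratio = 0.25 / 0.3898 = 0.6414.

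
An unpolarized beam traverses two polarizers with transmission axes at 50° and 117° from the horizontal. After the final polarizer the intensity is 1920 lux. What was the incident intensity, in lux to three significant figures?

I₀ ≈ 2.52e4 lux

Unpolarized light through the first polarizer → I₁ = ½ I₀, now polarized at 50°.
I₂ = I₁ cos²(117° − 50°) = 0.5 I₀ · cos²(67°) = 0.07634 I₀.
So 1920 lux = 0.07634 I₀, giving I₀ = 1920/0.07634 = 2.515e+04 lux.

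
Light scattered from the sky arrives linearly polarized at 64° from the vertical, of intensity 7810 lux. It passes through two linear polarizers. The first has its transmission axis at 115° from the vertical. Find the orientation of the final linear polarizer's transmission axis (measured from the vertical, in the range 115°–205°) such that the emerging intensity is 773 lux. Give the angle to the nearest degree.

I₁ = I₀ cos²(115° − 64°) = I₀ cos²(51°) = 0.396 I₀.
Target fraction: 773 / 7810 lux = 0.09898 of I₀.
Need I₂/I₀ = 0.09898, so cos²(θ − 115°) = 0.09898 / 0.396 = 0.2499.
θ − 115° = arccos(√0.2499) = 60.0°, giving θ ≈ 115 + 60.0 = 175.0°.

θ ≈ 175°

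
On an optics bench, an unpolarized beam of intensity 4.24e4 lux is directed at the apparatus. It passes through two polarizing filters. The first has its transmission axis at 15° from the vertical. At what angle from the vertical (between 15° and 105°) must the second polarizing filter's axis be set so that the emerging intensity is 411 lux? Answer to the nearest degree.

Unpolarized light through the first polarizer → I₁ = ½ I₀, now polarized at 15°.
Target fraction: 411 / 4.24e4 lux = 0.009693 of I₀.
Need I₂/I₀ = 0.009693, so cos²(θ − 15°) = 0.009693 / 0.5 = 0.01939.
θ − 15° = arccos(√0.01939) = 82.0°, giving θ ≈ 15 + 82.0 = 97.0°.

θ ≈ 97°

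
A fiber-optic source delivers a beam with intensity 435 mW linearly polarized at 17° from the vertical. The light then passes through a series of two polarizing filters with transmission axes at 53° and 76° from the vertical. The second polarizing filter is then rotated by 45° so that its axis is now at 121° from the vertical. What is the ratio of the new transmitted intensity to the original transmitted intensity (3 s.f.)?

I_new/I_old ≈ 0.166

Before rotation:
I₁ = I₀ cos²(53° − 17°) = I₀ cos²(36°) = 0.6545 I₀.
I₂ = I₁ cos²(76° − 53°) = 0.6545 I₀ · cos²(23°) = 0.5546 I₀.
After rotation:
I₁ = I₀ cos²(53° − 17°) = I₀ cos²(36°) = 0.6545 I₀.
I₂ = I₁ cos²(121° − 53°) = 0.6545 I₀ · cos²(68°) = 0.09185 I₀.
Ratio = 0.09185 / 0.5546 = 0.1656.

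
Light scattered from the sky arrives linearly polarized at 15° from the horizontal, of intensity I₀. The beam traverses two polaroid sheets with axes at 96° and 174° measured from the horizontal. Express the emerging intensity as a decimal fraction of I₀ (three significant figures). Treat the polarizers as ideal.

By Malus's law, I₁ = I₀ cos²(96° − 15°) = I₀ cos²(81°) = 0.02447 I₀.
I₂ = I₁ cos²(174° − 96°) = 0.02447 I₀ · cos²(78°) = 0.001058 I₀.
Transmitted fraction = 0.001058.

≈ 0.00106 I₀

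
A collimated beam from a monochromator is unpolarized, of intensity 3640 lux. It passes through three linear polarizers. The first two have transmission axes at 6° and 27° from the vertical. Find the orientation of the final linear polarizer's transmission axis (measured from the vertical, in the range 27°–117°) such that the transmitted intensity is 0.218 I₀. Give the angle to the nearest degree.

θ ≈ 72°

Unpolarized light through the first polarizer → I₁ = ½ I₀, now polarized at 6°.
I₂ = I₁ cos²(27° − 6°) = 0.5 I₀ · cos²(21°) = 0.4358 I₀.
Need I₃/I₀ = 0.218, so cos²(θ − 27°) = 0.218 / 0.4358 = 0.5002.
θ − 27° = arccos(√0.5002) = 45.0°, giving θ ≈ 27 + 45.0 = 72.0°.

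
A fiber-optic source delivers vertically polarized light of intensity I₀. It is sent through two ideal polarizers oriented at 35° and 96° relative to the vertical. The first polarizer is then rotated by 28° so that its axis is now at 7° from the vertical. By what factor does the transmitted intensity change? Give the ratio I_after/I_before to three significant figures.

I_new/I_old ≈ 0.00190

Before rotation:
I₁ = I₀ cos²(35° − 0°) = I₀ cos²(35°) = 0.671 I₀.
I₂ = I₁ cos²(96° − 35°) = 0.671 I₀ · cos²(61°) = 0.1577 I₀.
After rotation:
I₁ = I₀ cos²(7° − 0°) = I₀ cos²(7°) = 0.9851 I₀.
I₂ = I₁ cos²(96° − 7°) = 0.9851 I₀ · cos²(89°) = 0.0003001 I₀.
Ratio = 0.0003001 / 0.1577 = 0.001903.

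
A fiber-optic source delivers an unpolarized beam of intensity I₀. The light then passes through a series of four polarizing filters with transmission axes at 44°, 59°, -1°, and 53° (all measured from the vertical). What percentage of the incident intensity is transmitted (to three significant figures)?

≈ 4.03%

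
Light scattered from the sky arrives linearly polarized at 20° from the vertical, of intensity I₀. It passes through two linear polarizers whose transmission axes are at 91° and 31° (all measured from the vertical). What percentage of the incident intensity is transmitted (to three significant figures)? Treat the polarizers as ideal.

By Malus's law, I₁ = I₀ cos²(91° − 20°) = I₀ cos²(71°) = 0.106 I₀.
I₂ = I₁ cos²(31° − 91°) = 0.106 I₀ · cos²(60°) = 0.0265 I₀.
That is 2.65% of the incident intensity.

≈ 2.65%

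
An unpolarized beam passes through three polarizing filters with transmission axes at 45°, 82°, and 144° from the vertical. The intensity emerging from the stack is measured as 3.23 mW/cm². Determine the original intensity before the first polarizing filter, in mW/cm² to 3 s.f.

Unpolarized light through the first polarizer → I₁ = ½ I₀, now polarized at 45°.
I₂ = I₁ cos²(82° − 45°) = 0.5 I₀ · cos²(37°) = 0.3189 I₀.
I₃ = I₂ cos²(144° − 82°) = 0.3189 I₀ · cos²(62°) = 0.07029 I₀.
So 3.23 mW/cm² = 0.07029 I₀, giving I₀ = 3.23/0.07029 = 45.95 mW/cm².

I₀ ≈ 46.0 mW/cm²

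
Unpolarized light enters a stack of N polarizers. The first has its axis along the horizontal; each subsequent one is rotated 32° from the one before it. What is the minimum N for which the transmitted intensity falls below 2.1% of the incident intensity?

N = 11

First polarizer halves the unpolarized light: factor 1/2.
Each further stage multiplies by cos²(32°) = 0.7192.
After N polarizers: T = 0.5·0.7192^(N−1). Require T < 0.021 ⇒ N−1 > ln(0.021/0.5)/ln(0.7192) = 9.62, so N−1 ≥ 10 and N = 11.
Check: N=11 gives T = 0.01851 < 0.021; N=10 gives T = 0.02574.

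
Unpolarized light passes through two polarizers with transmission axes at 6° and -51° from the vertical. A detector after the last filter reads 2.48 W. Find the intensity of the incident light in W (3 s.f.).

Unpolarized light through the first polarizer → I₁ = ½ I₀, now polarized at 6°.
I₂ = I₁ cos²(-51° − 6°) = 0.5 I₀ · cos²(57°) = 0.1483 I₀.
So 2.48 W = 0.1483 I₀, giving I₀ = 2.48/0.1483 = 16.72 W.

I₀ ≈ 16.7 W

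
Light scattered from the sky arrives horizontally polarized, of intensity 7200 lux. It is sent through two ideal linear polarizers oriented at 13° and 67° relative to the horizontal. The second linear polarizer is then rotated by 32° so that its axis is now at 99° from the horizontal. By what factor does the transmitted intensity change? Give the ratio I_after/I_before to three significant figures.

I_new/I_old ≈ 0.0141

Before rotation:
I₁ = I₀ cos²(13° − 0°) = I₀ cos²(13°) = 0.9494 I₀.
I₂ = I₁ cos²(67° − 13°) = 0.9494 I₀ · cos²(54°) = 0.328 I₀.
After rotation:
I₁ = I₀ cos²(13° − 0°) = I₀ cos²(13°) = 0.9494 I₀.
I₂ = I₁ cos²(99° − 13°) = 0.9494 I₀ · cos²(86°) = 0.00462 I₀.
Ratio = 0.00462 / 0.328 = 0.01408.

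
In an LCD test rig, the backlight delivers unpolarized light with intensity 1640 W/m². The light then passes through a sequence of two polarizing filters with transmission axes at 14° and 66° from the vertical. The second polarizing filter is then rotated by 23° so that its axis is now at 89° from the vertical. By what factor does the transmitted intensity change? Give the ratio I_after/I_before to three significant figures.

Before rotation:
Unpolarized light through the first polarizer → I₁ = ½ I₀, now polarized at 14°.
I₂ = I₁ cos²(66° − 14°) = 0.5 I₀ · cos²(52°) = 0.1895 I₀.
After rotation:
Unpolarized light through the first polarizer → I₁ = ½ I₀, now polarized at 14°.
I₂ = I₁ cos²(89° − 14°) = 0.5 I₀ · cos²(75°) = 0.03349 I₀.
Ratio = 0.03349 / 0.1895 = 0.1767.

I_new/I_old ≈ 0.177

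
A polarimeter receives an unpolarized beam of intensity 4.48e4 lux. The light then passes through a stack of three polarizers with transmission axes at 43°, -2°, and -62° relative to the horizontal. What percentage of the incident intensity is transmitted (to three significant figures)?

≈ 6.25%

Unpolarized light through the first polarizer → I₁ = 4.48e4 lux/2 = 2.24e+04 lux, polarized at 43°.
I₂ = I₁ · cos²(45°) = 2.24e+04 · 0.5 = 1.12e+04 lux.
I₃ = I₂ · cos²(60°) = 1.12e+04 · 0.25 = 2800 lux.
That is 6.25% of the incident intensity.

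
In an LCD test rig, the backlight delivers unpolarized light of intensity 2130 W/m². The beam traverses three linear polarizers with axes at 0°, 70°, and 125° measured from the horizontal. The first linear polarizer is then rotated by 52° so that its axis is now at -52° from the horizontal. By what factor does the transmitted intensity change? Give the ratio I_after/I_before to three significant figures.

I_new/I_old ≈ 2.40

Before rotation:
Unpolarized light through the first polarizer → I₁ = ½ I₀, now polarized at 0°.
I₂ = I₁ cos²(70° − 0°) = 0.5 I₀ · cos²(70°) = 0.05849 I₀.
I₃ = I₂ cos²(125° − 70°) = 0.05849 I₀ · cos²(55°) = 0.01924 I₀.
After rotation:
Unpolarized light through the first polarizer → I₁ = ½ I₀, now polarized at -52°.
Angle between axes 1 and 2: 58°. I₂ = 0.5 I₀ · cos²(58°) = 0.1404 I₀.
I₃ = I₂ cos²(125° − 70°) = 0.1404 I₀ · cos²(55°) = 0.04619 I₀.
Ratio = 0.04619 / 0.01924 = 2.401.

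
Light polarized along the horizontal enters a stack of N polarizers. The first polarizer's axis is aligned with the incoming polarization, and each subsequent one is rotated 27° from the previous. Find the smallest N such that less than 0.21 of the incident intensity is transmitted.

First polarizer is aligned with the polarization: full transmission.
Each further stage multiplies by cos²(27°) = 0.7939.
After N polarizers: T = 0.7939^(N−1). Require T < 0.21 ⇒ N−1 > ln(0.21)/ln(0.7939) = 6.76, so N−1 ≥ 7 and N = 8.
Check: N=8 gives T = 0.1988 < 0.21; N=7 gives T = 0.2504.

N = 8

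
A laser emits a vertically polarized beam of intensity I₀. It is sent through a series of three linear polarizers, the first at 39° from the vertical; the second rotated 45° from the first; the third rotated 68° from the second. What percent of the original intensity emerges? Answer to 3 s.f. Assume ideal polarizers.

By Malus's law, I₁ = I₀ cos²(39° − 0°) = I₀ cos²(39°) = 0.604 I₀.
I₂ = I₁ cos²(45°) = 0.604 · 0.5 I₀ = 0.302 I₀.
I₃ = I₂ cos²(68°) = 0.302 · 0.1403 I₀ = 0.04238 I₀.
That is 4.238% of the incident intensity.

≈ 4.24%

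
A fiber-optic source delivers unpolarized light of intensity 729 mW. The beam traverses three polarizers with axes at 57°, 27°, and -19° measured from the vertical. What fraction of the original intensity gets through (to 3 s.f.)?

I/I₀ ≈ 0.181

Unpolarized light through the first polarizer → I₁ = 729 mW/2 = 364.5 mW, polarized at 57°.
I₂ = I₁ · cos²(30°) = 364.5 · 0.75 = 273.4 mW.
I₃ = I₂ · cos²(46°) = 273.4 · 0.4826 = 131.9 mW.
Transmitted fraction = 0.181.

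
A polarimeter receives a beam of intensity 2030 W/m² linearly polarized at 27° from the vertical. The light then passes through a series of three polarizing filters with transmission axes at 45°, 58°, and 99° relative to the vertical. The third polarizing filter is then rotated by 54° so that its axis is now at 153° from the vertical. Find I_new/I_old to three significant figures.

Before rotation:
I₁ = I₀ cos²(45° − 27°) = I₀ cos²(18°) = 0.9045 I₀.
I₂ = I₁ cos²(58° − 45°) = 0.9045 I₀ · cos²(13°) = 0.8587 I₀.
I₃ = I₂ cos²(99° − 58°) = 0.8587 I₀ · cos²(41°) = 0.4891 I₀.
After rotation:
I₁ = I₀ cos²(45° − 27°) = I₀ cos²(18°) = 0.9045 I₀.
I₂ = I₁ cos²(58° − 45°) = 0.9045 I₀ · cos²(13°) = 0.8587 I₀.
Angle between axes 2 and 3: 85°. I₃ = 0.8587 I₀ · cos²(85°) = 0.006523 I₀.
Ratio = 0.006523 / 0.4891 = 0.01334.

I_new/I_old ≈ 0.0133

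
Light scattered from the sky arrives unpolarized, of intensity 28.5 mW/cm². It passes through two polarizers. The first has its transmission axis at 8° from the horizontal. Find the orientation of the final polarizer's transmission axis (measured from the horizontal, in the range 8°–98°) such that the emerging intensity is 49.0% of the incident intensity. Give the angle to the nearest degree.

θ ≈ 16°

Unpolarized light through the first polarizer → I₁ = ½ I₀, now polarized at 8°.
Need I₂/I₀ = 0.49, so cos²(θ − 8°) = 0.49 / 0.5 = 0.98.
θ − 8° = arccos(√0.98) = 8.1°, giving θ ≈ 8 + 8.1 = 16.1°.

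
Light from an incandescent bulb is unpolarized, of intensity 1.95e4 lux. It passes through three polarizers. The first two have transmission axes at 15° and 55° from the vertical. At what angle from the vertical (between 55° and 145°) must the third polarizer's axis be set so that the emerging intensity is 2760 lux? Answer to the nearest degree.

Unpolarized light through the first polarizer → I₁ = ½ I₀, now polarized at 15°.
I₂ = I₁ cos²(55° − 15°) = 0.5 I₀ · cos²(40°) = 0.2934 I₀.
Target fraction: 2760 / 1.95e4 lux = 0.1415 of I₀.
Need I₃/I₀ = 0.1415, so cos²(θ − 55°) = 0.1415 / 0.2934 = 0.4824.
θ − 55° = arccos(√0.4824) = 46.0°, giving θ ≈ 55 + 46.0 = 101.0°.

θ ≈ 101°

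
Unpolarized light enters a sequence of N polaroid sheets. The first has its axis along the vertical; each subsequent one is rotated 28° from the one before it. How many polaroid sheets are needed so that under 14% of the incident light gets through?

N = 7

First polarizer halves the unpolarized light: factor 1/2.
Each further stage multiplies by cos²(28°) = 0.7796.
After N polarizers: T = 0.5·0.7796^(N−1). Require T < 0.14 ⇒ N−1 > ln(0.14/0.5)/ln(0.7796) = 5.11, so N−1 ≥ 6 and N = 7.
Check: N=7 gives T = 0.1123 < 0.14; N=6 gives T = 0.144.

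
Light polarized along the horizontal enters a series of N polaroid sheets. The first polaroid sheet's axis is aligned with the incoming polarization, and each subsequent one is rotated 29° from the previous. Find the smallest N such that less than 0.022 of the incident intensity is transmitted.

First polarizer is aligned with the polarization: full transmission.
Each further stage multiplies by cos²(29°) = 0.765.
After N polarizers: T = 0.765^(N−1). Require T < 0.022 ⇒ N−1 > ln(0.022)/ln(0.765) = 14.25, so N−1 ≥ 15 and N = 16.
Check: N=16 gives T = 0.01797 < 0.022; N=15 gives T = 0.02349.

N = 16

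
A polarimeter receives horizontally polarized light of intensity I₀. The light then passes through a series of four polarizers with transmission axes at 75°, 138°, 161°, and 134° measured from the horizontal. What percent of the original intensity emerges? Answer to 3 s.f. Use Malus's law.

≈ 0.929%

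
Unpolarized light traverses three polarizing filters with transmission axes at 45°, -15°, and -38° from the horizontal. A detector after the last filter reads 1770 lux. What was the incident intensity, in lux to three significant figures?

I₀ ≈ 1.67e4 lux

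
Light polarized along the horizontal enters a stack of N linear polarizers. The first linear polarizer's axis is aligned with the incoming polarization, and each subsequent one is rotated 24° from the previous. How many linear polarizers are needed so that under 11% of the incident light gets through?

N = 14

First polarizer is aligned with the polarization: full transmission.
Each further stage multiplies by cos²(24°) = 0.8346.
After N polarizers: T = 0.8346^(N−1). Require T < 0.11 ⇒ N−1 > ln(0.11)/ln(0.8346) = 12.21, so N−1 ≥ 13 and N = 14.
Check: N=14 gives T = 0.09528 < 0.11; N=13 gives T = 0.1142.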